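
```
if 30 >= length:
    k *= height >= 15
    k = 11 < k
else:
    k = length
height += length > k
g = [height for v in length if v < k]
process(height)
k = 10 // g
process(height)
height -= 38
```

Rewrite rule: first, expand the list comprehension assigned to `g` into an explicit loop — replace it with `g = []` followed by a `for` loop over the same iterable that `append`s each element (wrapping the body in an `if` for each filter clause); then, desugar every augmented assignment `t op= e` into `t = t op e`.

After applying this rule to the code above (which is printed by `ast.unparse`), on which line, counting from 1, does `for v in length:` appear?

8

Transformed code:
if 30 >= length:
    k = k * (height >= 15)
    k = 11 < k
else:
    k = length
height = height + (length > k)
g = []
for v in length:
    if v < k:
        g.append(height)
process(height)
k = 10 // g
process(height)
height = height - 38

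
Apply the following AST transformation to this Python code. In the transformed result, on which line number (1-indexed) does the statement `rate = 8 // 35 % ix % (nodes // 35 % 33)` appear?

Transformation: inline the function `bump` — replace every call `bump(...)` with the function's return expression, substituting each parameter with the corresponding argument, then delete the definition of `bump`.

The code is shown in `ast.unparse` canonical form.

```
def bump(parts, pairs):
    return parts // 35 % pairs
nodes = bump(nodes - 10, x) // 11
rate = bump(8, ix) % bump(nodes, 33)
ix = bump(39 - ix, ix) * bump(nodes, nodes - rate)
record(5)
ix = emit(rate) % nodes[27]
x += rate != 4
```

2

Transformed code:
nodes = (nodes - 10) // 35 % x // 11
rate = 8 // 35 % ix % (nodes // 35 % 33)
ix = (39 - ix) // 35 % ix * (nodes // 35 % (nodes - rate))
record(5)
ix = emit(rate) % nodes[27]
x += rate != 4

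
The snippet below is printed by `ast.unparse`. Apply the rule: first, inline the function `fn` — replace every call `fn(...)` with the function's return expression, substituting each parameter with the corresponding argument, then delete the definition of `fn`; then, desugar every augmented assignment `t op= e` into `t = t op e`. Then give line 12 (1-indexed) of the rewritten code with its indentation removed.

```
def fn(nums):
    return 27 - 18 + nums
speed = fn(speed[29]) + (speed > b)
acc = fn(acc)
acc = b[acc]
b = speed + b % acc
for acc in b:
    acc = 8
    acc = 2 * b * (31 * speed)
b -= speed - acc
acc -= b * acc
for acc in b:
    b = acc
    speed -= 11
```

Transformed code:
speed = 27 - 18 + speed[29] + (speed > b)
acc = 27 - 18 + acc
acc = b[acc]
b = speed + b % acc
for acc in b:
    acc = 8
    acc = 2 * b * (31 * speed)
b = b - (speed - acc)
acc = acc - b * acc
for acc in b:
    b = acc
    speed = speed - 11

speed = speed - 11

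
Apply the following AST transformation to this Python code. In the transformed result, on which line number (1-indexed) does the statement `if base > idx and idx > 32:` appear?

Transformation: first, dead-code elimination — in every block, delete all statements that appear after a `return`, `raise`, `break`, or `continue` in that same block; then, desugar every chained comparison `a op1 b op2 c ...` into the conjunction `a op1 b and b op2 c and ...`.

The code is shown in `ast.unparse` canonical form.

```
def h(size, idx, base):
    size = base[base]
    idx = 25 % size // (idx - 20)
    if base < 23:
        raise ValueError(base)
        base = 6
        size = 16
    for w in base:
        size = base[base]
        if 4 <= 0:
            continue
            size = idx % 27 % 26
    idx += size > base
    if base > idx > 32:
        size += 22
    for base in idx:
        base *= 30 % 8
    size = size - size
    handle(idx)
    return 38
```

11

Transformed code:
def h(size, idx, base):
    size = base[base]
    idx = 25 % size // (idx - 20)
    if base < 23:
        raise ValueError(base)
    for w in base:
        size = base[base]
        if 4 <= 0:
            continue
    idx += size > base
    if base > idx and idx > 32:
        size += 22
    for base in idx:
        base *= 30 % 8
    size = size - size
    handle(idx)
    return 38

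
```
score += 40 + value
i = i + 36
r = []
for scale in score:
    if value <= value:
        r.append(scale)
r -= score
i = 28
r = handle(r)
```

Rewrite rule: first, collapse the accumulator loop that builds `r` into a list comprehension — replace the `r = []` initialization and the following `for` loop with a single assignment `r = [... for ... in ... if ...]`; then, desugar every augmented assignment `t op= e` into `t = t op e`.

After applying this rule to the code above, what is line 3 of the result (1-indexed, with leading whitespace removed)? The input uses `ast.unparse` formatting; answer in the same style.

Transformed code:
score = score + (40 + value)
i = i + 36
r = [scale for scale in score if value <= value]
r = r - score
i = 28
r = handle(r)

r = [scale for scale in score if value <= value]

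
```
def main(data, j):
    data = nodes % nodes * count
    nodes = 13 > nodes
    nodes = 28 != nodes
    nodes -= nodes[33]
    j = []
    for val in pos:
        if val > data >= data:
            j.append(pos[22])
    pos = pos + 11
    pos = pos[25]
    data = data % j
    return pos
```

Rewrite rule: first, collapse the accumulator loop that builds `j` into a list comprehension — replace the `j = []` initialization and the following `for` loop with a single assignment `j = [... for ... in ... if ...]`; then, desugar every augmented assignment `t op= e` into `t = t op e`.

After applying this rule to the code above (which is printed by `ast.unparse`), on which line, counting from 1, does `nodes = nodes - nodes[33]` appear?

Transformed code:
def main(data, j):
    data = nodes % nodes * count
    nodes = 13 > nodes
    nodes = 28 != nodes
    nodes = nodes - nodes[33]
    j = [pos[22] for val in pos if val > data >= data]
    pos = pos + 11
    pos = pos[25]
    data = data % j
    return pos

5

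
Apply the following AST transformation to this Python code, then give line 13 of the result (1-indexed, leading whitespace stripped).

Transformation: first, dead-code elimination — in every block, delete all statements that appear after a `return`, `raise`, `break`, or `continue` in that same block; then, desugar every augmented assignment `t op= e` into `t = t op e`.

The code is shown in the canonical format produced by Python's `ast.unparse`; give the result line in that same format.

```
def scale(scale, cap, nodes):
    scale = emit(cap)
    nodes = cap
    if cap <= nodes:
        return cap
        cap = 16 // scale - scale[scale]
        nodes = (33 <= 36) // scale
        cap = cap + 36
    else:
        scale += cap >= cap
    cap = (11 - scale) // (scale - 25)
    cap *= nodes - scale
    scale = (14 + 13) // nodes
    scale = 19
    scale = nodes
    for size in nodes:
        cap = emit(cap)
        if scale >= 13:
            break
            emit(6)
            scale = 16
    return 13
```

Transformed code:
def scale(scale, cap, nodes):
    scale = emit(cap)
    nodes = cap
    if cap <= nodes:
        return cap
    else:
        scale = scale + (cap >= cap)
    cap = (11 - scale) // (scale - 25)
    cap = cap * (nodes - scale)
    scale = (14 + 13) // nodes
    scale = 19
    scale = nodes
    for size in nodes:
        cap = emit(cap)
        if scale >= 13:
            break
    return 13

for size in nodes:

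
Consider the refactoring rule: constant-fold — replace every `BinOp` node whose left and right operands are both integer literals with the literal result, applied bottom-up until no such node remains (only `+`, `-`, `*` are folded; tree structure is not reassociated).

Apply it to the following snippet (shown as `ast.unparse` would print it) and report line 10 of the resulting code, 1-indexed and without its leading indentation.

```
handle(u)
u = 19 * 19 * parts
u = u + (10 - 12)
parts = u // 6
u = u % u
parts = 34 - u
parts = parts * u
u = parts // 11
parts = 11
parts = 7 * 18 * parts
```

Transformed code:
handle(u)
u = 361 * parts
u = u + -2
parts = u // 6
u = u % u
parts = 34 - u
parts = parts * u
u = parts // 11
parts = 11
parts = 126 * parts

parts = 126 * parts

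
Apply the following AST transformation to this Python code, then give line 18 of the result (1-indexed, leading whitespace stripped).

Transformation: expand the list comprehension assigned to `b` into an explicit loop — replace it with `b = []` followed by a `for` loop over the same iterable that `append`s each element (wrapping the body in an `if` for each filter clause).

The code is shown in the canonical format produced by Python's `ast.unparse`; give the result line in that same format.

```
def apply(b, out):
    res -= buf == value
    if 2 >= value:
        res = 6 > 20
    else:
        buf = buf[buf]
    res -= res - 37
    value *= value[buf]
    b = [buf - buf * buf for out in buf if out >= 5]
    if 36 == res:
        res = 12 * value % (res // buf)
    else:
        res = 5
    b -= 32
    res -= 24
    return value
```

res -= 24

Transformed code:
def apply(b, out):
    res -= buf == value
    if 2 >= value:
        res = 6 > 20
    else:
        buf = buf[buf]
    res -= res - 37
    value *= value[buf]
    b = []
    for out in buf:
        if out >= 5:
            b.append(buf - buf * buf)
    if 36 == res:
        res = 12 * value % (res // buf)
    else:
        res = 5
    b -= 32
    res -= 24
    return value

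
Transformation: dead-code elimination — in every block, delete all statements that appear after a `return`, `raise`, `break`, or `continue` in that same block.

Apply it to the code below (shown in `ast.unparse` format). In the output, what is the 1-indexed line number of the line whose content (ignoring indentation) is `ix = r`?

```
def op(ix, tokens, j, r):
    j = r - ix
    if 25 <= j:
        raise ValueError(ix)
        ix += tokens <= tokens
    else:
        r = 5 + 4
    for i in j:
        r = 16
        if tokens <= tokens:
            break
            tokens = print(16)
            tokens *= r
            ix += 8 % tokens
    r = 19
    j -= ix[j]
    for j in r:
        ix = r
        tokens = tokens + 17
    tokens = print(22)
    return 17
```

Transformed code:
def op(ix, tokens, j, r):
    j = r - ix
    if 25 <= j:
        raise ValueError(ix)
    else:
        r = 5 + 4
    for i in j:
        r = 16
        if tokens <= tokens:
            break
    r = 19
    j -= ix[j]
    for j in r:
        ix = r
        tokens = tokens + 17
    tokens = print(22)
    return 17

14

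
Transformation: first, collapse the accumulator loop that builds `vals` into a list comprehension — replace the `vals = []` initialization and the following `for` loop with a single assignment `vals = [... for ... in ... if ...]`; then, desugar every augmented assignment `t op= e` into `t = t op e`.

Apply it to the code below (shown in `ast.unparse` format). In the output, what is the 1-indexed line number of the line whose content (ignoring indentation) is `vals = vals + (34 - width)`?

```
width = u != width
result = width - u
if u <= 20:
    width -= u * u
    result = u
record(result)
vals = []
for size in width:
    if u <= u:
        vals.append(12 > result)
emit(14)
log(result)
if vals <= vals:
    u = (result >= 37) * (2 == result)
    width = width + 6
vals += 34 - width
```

13

Transformed code:
width = u != width
result = width - u
if u <= 20:
    width = width - u * u
    result = u
record(result)
vals = [12 > result for size in width if u <= u]
emit(14)
log(result)
if vals <= vals:
    u = (result >= 37) * (2 == result)
    width = width + 6
vals = vals + (34 - width)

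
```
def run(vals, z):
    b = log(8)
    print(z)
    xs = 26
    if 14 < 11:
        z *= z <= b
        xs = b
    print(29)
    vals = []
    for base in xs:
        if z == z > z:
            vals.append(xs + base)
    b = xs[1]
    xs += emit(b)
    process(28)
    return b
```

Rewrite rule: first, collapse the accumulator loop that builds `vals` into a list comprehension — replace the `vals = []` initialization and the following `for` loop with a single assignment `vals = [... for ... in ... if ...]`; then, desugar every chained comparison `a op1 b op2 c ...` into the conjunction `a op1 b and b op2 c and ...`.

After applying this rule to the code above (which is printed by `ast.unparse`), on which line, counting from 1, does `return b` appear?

Transformed code:
def run(vals, z):
    b = log(8)
    print(z)
    xs = 26
    if 14 < 11:
        z *= z <= b
        xs = b
    print(29)
    vals = [xs + base for base in xs if z == z and z > z]
    b = xs[1]
    xs += emit(b)
    process(28)
    return b

13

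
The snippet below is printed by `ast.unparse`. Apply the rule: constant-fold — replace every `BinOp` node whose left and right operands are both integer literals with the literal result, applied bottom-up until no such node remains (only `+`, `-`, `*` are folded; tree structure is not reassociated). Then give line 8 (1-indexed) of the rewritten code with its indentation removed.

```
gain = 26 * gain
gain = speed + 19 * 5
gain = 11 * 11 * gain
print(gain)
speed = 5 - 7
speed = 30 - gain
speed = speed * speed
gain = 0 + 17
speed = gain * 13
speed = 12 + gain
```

gain = 17

Transformed code:
gain = 26 * gain
gain = speed + 95
gain = 121 * gain
print(gain)
speed = -2
speed = 30 - gain
speed = speed * speed
gain = 17
speed = gain * 13
speed = 12 + gain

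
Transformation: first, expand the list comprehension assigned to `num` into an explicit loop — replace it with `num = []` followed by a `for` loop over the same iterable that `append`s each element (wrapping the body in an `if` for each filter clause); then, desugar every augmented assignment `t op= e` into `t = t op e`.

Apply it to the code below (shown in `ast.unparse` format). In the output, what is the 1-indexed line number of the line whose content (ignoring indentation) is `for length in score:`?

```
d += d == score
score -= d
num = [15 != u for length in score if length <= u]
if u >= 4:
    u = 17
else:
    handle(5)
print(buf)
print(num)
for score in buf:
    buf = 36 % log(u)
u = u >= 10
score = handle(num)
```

4

Transformed code:
d = d + (d == score)
score = score - d
num = []
for length in score:
    if length <= u:
        num.append(15 != u)
if u >= 4:
    u = 17
else:
    handle(5)
print(buf)
print(num)
for score in buf:
    buf = 36 % log(u)
u = u >= 10
score = handle(num)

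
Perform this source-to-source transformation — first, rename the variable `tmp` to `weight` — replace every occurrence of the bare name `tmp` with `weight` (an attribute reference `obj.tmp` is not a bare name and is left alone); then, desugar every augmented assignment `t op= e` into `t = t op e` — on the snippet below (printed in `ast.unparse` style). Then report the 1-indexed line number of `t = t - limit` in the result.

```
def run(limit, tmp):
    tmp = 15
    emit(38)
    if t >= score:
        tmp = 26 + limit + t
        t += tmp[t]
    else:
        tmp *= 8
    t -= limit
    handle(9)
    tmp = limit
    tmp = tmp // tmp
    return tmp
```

9

Transformed code:
def run(limit, weight):
    weight = 15
    emit(38)
    if t >= score:
        weight = 26 + limit + t
        t = t + weight[t]
    else:
        weight = weight * 8
    t = t - limit
    handle(9)
    weight = limit
    weight = weight // weight
    return weight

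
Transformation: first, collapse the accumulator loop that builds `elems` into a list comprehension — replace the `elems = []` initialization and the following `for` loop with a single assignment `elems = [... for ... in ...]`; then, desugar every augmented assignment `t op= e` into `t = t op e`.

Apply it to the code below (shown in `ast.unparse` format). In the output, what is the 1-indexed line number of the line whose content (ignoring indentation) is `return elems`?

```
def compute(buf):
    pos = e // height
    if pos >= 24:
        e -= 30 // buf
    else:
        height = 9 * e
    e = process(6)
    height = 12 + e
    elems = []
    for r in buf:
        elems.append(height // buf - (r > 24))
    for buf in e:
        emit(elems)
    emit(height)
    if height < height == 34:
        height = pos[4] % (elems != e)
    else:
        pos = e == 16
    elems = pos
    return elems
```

Transformed code:
def compute(buf):
    pos = e // height
    if pos >= 24:
        e = e - 30 // buf
    else:
        height = 9 * e
    e = process(6)
    height = 12 + e
    elems = [height // buf - (r > 24) for r in buf]
    for buf in e:
        emit(elems)
    emit(height)
    if height < height == 34:
        height = pos[4] % (elems != e)
    else:
        pos = e == 16
    elems = pos
    return elems

18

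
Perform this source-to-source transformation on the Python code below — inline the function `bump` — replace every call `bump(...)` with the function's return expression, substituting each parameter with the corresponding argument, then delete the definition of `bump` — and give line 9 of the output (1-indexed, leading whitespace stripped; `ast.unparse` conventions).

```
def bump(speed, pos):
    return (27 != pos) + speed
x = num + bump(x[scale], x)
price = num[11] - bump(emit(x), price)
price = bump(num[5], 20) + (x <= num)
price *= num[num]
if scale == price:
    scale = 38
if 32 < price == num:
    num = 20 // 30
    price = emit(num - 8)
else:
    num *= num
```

price = emit(num - 8)

Transformed code:
x = num + ((27 != x) + x[scale])
price = num[11] - ((27 != price) + emit(x))
price = (27 != 20) + num[5] + (x <= num)
price *= num[num]
if scale == price:
    scale = 38
if 32 < price == num:
    num = 20 // 30
    price = emit(num - 8)
else:
    num *= num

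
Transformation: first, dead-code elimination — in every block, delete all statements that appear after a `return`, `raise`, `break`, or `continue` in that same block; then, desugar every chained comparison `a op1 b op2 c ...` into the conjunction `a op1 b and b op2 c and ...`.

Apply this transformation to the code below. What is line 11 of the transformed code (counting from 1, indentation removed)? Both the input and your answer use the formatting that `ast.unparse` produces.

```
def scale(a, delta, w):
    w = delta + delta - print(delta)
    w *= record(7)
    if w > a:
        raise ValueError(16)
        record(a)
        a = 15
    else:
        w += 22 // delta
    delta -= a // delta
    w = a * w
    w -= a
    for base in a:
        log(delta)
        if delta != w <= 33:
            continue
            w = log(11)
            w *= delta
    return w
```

Transformed code:
def scale(a, delta, w):
    w = delta + delta - print(delta)
    w *= record(7)
    if w > a:
        raise ValueError(16)
    else:
        w += 22 // delta
    delta -= a // delta
    w = a * w
    w -= a
    for base in a:
        log(delta)
        if delta != w and w <= 33:
            continue
    return w

for base in a:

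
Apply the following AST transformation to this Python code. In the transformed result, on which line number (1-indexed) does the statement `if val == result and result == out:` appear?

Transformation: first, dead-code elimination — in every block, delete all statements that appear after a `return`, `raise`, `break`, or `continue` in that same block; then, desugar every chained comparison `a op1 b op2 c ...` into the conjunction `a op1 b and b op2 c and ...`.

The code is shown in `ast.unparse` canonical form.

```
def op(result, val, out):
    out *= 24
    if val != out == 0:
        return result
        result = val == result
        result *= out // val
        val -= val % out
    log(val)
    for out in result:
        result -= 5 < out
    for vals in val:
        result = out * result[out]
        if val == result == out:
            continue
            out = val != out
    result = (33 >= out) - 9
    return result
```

Transformed code:
def op(result, val, out):
    out *= 24
    if val != out and out == 0:
        return result
    log(val)
    for out in result:
        result -= 5 < out
    for vals in val:
        result = out * result[out]
        if val == result and result == out:
            continue
    result = (33 >= out) - 9
    return result

10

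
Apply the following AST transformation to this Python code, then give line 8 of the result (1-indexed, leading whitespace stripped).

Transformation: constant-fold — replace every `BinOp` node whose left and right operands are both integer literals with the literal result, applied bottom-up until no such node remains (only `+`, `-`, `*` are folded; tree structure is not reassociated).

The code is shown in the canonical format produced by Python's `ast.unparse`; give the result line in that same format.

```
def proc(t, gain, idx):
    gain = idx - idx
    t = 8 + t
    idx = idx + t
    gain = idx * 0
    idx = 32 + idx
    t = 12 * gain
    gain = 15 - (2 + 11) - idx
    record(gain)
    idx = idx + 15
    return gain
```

Transformed code:
def proc(t, gain, idx):
    gain = idx - idx
    t = 8 + t
    idx = idx + t
    gain = idx * 0
    idx = 32 + idx
    t = 12 * gain
    gain = 2 - idx
    record(gain)
    idx = idx + 15
    return gain

gain = 2 - idx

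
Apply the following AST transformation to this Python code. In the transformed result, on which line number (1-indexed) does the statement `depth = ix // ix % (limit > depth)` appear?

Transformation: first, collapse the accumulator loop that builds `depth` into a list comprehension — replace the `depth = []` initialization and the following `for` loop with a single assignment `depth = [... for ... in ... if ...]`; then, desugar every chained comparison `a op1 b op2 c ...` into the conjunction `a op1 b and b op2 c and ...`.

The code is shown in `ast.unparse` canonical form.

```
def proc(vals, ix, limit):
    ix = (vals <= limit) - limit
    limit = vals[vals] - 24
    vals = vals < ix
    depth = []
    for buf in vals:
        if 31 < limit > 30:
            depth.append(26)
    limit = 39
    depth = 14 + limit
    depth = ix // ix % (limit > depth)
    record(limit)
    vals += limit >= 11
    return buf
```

8

Transformed code:
def proc(vals, ix, limit):
    ix = (vals <= limit) - limit
    limit = vals[vals] - 24
    vals = vals < ix
    depth = [26 for buf in vals if 31 < limit and limit > 30]
    limit = 39
    depth = 14 + limit
    depth = ix // ix % (limit > depth)
    record(limit)
    vals += limit >= 11
    return buf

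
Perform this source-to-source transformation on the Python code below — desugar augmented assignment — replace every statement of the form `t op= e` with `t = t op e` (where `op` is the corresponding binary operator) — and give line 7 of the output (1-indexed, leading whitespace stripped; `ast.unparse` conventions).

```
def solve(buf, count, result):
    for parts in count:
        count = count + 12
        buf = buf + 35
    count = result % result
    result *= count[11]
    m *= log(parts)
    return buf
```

m = m * log(parts)

Transformed code:
def solve(buf, count, result):
    for parts in count:
        count = count + 12
        buf = buf + 35
    count = result % result
    result = result * count[11]
    m = m * log(parts)
    return buf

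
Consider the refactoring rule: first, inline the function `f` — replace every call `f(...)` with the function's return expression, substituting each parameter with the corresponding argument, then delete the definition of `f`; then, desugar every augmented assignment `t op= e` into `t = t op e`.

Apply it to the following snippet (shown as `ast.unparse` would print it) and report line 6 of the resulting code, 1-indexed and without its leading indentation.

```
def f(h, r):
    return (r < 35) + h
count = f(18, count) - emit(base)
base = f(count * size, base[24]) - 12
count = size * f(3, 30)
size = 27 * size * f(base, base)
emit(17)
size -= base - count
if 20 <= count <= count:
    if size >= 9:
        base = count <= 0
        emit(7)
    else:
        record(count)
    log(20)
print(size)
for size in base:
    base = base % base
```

size = size - (base - count)

Transformed code:
count = (count < 35) + 18 - emit(base)
base = (base[24] < 35) + count * size - 12
count = size * ((30 < 35) + 3)
size = 27 * size * ((base < 35) + base)
emit(17)
size = size - (base - count)
if 20 <= count <= count:
    if size >= 9:
        base = count <= 0
        emit(7)
    else:
        record(count)
    log(20)
print(size)
for size in base:
    base = base % base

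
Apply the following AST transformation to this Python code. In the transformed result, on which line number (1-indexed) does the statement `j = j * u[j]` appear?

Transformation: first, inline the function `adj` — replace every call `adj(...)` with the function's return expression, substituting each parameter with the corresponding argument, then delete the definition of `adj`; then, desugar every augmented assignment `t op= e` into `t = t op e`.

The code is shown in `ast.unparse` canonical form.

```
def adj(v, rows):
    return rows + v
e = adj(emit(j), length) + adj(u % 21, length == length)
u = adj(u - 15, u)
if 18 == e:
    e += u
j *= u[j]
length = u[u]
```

Transformed code:
e = length + emit(j) + ((length == length) + u % 21)
u = u + (u - 15)
if 18 == e:
    e = e + u
j = j * u[j]
length = u[u]

5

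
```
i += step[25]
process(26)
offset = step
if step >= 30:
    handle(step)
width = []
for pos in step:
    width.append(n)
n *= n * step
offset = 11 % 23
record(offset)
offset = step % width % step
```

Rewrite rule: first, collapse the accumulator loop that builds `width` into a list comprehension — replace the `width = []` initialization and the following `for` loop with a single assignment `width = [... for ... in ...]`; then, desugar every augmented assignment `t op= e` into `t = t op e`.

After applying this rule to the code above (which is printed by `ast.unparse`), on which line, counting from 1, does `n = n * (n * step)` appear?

7

Transformed code:
i = i + step[25]
process(26)
offset = step
if step >= 30:
    handle(step)
width = [n for pos in step]
n = n * (n * step)
offset = 11 % 23
record(offset)
offset = step % width % step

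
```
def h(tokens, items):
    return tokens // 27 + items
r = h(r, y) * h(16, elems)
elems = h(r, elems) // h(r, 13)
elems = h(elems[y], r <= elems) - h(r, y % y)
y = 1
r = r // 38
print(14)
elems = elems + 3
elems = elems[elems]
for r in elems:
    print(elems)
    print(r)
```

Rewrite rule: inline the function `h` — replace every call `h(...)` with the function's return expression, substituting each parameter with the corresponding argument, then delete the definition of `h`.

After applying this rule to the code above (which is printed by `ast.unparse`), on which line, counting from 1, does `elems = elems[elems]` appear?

Transformed code:
r = (r // 27 + y) * (16 // 27 + elems)
elems = (r // 27 + elems) // (r // 27 + 13)
elems = elems[y] // 27 + (r <= elems) - (r // 27 + y % y)
y = 1
r = r // 38
print(14)
elems = elems + 3
elems = elems[elems]
for r in elems:
    print(elems)
    print(r)

8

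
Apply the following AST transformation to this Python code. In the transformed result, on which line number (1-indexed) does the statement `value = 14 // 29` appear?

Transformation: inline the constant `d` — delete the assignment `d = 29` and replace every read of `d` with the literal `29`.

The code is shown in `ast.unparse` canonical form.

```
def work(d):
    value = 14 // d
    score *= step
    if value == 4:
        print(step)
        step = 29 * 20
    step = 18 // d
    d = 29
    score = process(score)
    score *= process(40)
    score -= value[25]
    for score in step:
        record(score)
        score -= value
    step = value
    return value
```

Transformed code:
def work(d):
    value = 14 // 29
    score *= step
    if value == 4:
        print(step)
        step = 29 * 20
    step = 18 // 29
    score = process(score)
    score *= process(40)
    score -= value[25]
    for score in step:
        record(score)
        score -= value
    step = value
    return value

2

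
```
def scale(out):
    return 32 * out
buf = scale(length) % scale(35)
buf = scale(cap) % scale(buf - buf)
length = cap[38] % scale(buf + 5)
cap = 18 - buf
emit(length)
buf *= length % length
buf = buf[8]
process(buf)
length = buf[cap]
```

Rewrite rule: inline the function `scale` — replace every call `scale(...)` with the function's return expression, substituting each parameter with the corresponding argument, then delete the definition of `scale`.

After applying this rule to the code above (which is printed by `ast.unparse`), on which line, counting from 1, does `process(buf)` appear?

Transformed code:
buf = 32 * length % (32 * 35)
buf = 32 * cap % (32 * (buf - buf))
length = cap[38] % (32 * (buf + 5))
cap = 18 - buf
emit(length)
buf *= length % length
buf = buf[8]
process(buf)
length = buf[cap]

8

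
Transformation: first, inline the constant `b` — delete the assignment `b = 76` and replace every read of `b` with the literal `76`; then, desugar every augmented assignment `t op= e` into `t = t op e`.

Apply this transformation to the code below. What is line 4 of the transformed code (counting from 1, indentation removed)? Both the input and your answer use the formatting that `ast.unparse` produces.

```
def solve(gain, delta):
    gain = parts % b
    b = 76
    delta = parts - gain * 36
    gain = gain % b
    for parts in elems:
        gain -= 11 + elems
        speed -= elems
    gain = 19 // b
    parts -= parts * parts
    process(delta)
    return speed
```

gain = gain % 76

Transformed code:
def solve(gain, delta):
    gain = parts % 76
    delta = parts - gain * 36
    gain = gain % 76
    for parts in elems:
        gain = gain - (11 + elems)
        speed = speed - elems
    gain = 19 // 76
    parts = parts - parts * parts
    process(delta)
    return speed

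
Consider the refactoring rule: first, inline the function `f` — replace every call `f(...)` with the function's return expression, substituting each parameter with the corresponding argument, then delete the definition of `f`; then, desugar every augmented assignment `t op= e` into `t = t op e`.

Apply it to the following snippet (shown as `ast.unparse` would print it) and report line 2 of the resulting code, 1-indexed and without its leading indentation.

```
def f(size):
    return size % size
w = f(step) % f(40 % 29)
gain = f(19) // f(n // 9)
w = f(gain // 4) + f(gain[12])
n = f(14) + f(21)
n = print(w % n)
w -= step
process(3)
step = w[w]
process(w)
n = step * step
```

gain = 19 % 19 // (n // 9 % (n // 9))

Transformed code:
w = step % step % (40 % 29 % (40 % 29))
gain = 19 % 19 // (n // 9 % (n // 9))
w = gain // 4 % (gain // 4) + gain[12] % gain[12]
n = 14 % 14 + 21 % 21
n = print(w % n)
w = w - step
process(3)
step = w[w]
process(w)
n = step * step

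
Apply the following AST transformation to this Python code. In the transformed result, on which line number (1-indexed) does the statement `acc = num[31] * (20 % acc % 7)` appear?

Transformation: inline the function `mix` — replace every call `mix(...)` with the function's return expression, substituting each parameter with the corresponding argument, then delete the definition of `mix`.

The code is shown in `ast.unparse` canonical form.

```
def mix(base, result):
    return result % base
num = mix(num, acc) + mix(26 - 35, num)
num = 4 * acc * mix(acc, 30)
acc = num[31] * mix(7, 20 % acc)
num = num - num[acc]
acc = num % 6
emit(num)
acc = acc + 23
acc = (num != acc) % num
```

Transformed code:
num = acc % num + num % (26 - 35)
num = 4 * acc * (30 % acc)
acc = num[31] * (20 % acc % 7)
num = num - num[acc]
acc = num % 6
emit(num)
acc = acc + 23
acc = (num != acc) % num

3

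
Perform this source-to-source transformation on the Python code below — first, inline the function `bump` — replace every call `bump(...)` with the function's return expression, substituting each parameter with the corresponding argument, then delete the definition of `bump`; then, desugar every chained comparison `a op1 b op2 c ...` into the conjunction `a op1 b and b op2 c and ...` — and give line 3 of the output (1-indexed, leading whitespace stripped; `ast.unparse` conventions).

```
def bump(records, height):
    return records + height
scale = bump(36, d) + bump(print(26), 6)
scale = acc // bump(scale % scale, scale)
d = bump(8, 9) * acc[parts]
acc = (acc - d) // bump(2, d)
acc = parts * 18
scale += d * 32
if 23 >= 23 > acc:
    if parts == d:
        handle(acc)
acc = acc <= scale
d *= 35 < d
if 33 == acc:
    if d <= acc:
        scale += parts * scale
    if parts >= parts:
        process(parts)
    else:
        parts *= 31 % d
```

d = (8 + 9) * acc[parts]

Transformed code:
scale = 36 + d + (print(26) + 6)
scale = acc // (scale % scale + scale)
d = (8 + 9) * acc[parts]
acc = (acc - d) // (2 + d)
acc = parts * 18
scale += d * 32
if 23 >= 23 and 23 > acc:
    if parts == d:
        handle(acc)
acc = acc <= scale
d *= 35 < d
if 33 == acc:
    if d <= acc:
        scale += parts * scale
    if parts >= parts:
        process(parts)
    else:
        parts *= 31 % d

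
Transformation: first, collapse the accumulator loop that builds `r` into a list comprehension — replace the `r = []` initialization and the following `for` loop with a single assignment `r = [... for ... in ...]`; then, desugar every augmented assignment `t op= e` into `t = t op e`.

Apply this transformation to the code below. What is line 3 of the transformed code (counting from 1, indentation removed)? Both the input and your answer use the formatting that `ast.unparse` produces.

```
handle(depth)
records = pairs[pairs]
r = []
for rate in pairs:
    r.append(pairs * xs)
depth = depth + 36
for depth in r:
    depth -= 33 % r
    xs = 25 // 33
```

Transformed code:
handle(depth)
records = pairs[pairs]
r = [pairs * xs for rate in pairs]
depth = depth + 36
for depth in r:
    depth = depth - 33 % r
    xs = 25 // 33

r = [pairs * xs for rate in pairs]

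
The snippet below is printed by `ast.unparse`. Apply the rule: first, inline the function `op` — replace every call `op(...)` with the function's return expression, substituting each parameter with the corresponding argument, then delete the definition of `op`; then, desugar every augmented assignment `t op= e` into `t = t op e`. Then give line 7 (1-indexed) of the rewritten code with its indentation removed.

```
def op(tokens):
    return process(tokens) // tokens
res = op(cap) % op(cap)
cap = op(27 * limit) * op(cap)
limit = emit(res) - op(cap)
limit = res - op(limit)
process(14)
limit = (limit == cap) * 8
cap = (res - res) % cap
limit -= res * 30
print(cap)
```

Transformed code:
res = process(cap) // cap % (process(cap) // cap)
cap = process(27 * limit) // (27 * limit) * (process(cap) // cap)
limit = emit(res) - process(cap) // cap
limit = res - process(limit) // limit
process(14)
limit = (limit == cap) * 8
cap = (res - res) % cap
limit = limit - res * 30
print(cap)

cap = (res - res) % cap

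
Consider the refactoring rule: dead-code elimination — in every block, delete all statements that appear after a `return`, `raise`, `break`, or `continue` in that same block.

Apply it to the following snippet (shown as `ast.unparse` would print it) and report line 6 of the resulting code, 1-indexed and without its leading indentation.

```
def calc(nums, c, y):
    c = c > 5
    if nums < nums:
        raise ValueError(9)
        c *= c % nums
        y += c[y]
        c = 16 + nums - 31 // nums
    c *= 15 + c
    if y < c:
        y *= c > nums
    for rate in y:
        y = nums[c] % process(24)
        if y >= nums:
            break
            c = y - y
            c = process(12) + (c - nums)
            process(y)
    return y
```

if y < c:

Transformed code:
def calc(nums, c, y):
    c = c > 5
    if nums < nums:
        raise ValueError(9)
    c *= 15 + c
    if y < c:
        y *= c > nums
    for rate in y:
        y = nums[c] % process(24)
        if y >= nums:
            break
    return y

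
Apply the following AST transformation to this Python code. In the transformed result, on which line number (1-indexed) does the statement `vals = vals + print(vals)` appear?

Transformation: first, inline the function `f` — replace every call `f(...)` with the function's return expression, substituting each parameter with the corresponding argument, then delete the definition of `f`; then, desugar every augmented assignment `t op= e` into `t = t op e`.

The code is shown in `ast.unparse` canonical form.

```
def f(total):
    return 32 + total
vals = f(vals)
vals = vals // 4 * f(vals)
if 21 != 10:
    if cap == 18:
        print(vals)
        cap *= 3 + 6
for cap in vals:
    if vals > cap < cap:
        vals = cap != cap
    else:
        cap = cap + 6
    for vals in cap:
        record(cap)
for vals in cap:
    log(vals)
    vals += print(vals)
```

Transformed code:
vals = 32 + vals
vals = vals // 4 * (32 + vals)
if 21 != 10:
    if cap == 18:
        print(vals)
        cap = cap * (3 + 6)
for cap in vals:
    if vals > cap < cap:
        vals = cap != cap
    else:
        cap = cap + 6
    for vals in cap:
        record(cap)
for vals in cap:
    log(vals)
    vals = vals + print(vals)

16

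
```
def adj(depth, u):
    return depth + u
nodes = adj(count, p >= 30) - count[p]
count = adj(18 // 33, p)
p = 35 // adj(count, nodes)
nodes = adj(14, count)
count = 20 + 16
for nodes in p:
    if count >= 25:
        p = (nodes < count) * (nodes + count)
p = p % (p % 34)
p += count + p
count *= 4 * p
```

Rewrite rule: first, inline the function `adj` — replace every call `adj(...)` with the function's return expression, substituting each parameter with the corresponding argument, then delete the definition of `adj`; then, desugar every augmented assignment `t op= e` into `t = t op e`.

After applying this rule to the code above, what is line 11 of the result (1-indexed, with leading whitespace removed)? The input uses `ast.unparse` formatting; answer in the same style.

count = count * (4 * p)

Transformed code:
nodes = count + (p >= 30) - count[p]
count = 18 // 33 + p
p = 35 // (count + nodes)
nodes = 14 + count
count = 20 + 16
for nodes in p:
    if count >= 25:
        p = (nodes < count) * (nodes + count)
p = p % (p % 34)
p = p + (count + p)
count = count * (4 * p)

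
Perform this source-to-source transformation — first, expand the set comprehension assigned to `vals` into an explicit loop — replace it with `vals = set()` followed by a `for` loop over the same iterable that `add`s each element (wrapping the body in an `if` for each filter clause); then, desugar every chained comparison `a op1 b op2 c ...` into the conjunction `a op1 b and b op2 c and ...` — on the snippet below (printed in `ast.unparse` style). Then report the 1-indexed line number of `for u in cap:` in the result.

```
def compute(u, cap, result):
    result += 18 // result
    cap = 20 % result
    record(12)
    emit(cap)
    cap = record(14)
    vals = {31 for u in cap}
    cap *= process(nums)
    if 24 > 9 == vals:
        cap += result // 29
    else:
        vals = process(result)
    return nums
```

8

Transformed code:
def compute(u, cap, result):
    result += 18 // result
    cap = 20 % result
    record(12)
    emit(cap)
    cap = record(14)
    vals = set()
    for u in cap:
        vals.add(31)
    cap *= process(nums)
    if 24 > 9 and 9 == vals:
        cap += result // 29
    else:
        vals = process(result)
    return nums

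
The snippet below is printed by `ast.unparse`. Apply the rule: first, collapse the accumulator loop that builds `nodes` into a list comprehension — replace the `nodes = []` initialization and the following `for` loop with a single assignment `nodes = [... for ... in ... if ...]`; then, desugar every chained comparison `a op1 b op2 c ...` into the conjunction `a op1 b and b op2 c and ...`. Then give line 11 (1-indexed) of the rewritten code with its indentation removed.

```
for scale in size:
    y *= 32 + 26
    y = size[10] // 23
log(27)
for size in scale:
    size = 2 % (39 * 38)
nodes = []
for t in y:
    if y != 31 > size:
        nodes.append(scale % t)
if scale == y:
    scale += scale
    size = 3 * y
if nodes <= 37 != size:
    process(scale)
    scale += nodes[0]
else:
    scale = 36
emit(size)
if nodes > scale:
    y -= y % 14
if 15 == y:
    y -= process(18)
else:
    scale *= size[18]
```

if nodes <= 37 and 37 != size:

Transformed code:
for scale in size:
    y *= 32 + 26
    y = size[10] // 23
log(27)
for size in scale:
    size = 2 % (39 * 38)
nodes = [scale % t for t in y if y != 31 and 31 > size]
if scale == y:
    scale += scale
    size = 3 * y
if nodes <= 37 and 37 != size:
    process(scale)
    scale += nodes[0]
else:
    scale = 36
emit(size)
if nodes > scale:
    y -= y % 14
if 15 == y:
    y -= process(18)
else:
    scale *= size[18]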